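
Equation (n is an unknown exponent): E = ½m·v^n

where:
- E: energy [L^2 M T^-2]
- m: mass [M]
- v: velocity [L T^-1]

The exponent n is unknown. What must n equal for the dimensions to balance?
n = 2

E has dimensions [L^2 M T^-2]; v has dimensions [L T^-1].
The rest of the RHS has dimensions [M], so v^n must supply [L^2 T^-2].
With n = 2: ½m·v^2 has dimensions [L^2 M T^-2], matching the LHS ✓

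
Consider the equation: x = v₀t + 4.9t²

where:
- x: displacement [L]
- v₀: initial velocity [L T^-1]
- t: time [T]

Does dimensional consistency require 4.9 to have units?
Yes

x has dimensions [L], while t² alone has dimensions [T^2]. For the equation to balance, the factor 4.9 must carry dimensions [L T^-2] — it is a dimensional constant (a numerical value of a physical quantity with its units suppressed), not a pure number.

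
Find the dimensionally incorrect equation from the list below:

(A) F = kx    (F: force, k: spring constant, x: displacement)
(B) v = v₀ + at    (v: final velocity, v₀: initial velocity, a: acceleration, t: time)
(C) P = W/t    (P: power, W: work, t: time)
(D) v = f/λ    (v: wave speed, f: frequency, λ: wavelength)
(D) v = f/λ

The equation (D) v = f/λ is dimensionally incorrect.

LHS (v): [L T^-1]
RHS (f/λ): [L^-1 T^-1] ✗

The dimensions do not match. The other three equations balance.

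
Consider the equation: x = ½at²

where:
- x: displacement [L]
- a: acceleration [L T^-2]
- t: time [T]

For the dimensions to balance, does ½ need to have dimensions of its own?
No

x has dimensions [L] and at² already has dimensions [L], so the equation balances without ½ contributing any dimensions. ½ is a pure (dimensionless) number; changing or removing it would not affect dimensional consistency.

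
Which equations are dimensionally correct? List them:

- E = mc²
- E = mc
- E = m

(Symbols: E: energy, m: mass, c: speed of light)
Dimensionally correct: E = mc²
Dimensionally incorrect: E = mc, E = m
Ordered (correct first, then incorrect): E = mc², E = mc, E = m

- E = mc²: LHS [L^2 M T^-2], RHS [L^2 M T^-2] → correct ✓
- E = mc: LHS [L^2 M T^-2], RHS [L M T^-1] → incorrect ✗
- E = m: LHS [L^2 M T^-2], RHS [M] → incorrect ✗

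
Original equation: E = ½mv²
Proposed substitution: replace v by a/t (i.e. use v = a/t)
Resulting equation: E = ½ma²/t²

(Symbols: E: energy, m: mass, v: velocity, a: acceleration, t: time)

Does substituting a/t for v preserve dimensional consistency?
No

[v] = [L T^-1] and [a/t] = [L T^-3]. These differ, so the substitution replaces a quantity by one of different dimensions and the result E = ½ma²/t² has LHS [L^2 M T^-2] vs RHS [L^2 M T^-6] — inconsistent.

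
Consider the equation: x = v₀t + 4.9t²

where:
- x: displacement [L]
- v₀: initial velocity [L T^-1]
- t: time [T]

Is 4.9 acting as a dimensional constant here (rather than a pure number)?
Yes

x has dimensions [L], while t² alone has dimensions [T^2]. For the equation to balance, the factor 4.9 must carry dimensions [L T^-2] — it is a dimensional constant (a numerical value of a physical quantity with its units suppressed), not a pure number.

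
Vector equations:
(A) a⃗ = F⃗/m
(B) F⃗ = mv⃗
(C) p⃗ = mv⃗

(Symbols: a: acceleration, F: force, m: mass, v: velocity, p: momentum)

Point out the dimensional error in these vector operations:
(B) F⃗ = mv⃗

(A) a⃗ = F⃗/m: LHS [L T^-2], RHS [L T^-2] ✓ — force (vector) divided by mass (scalar)
(B) F⃗ = mv⃗: LHS [L M T^-2], RHS [L M T^-1] ✗ — mass times velocity is momentum, not force; should be ma⃗
(C) p⃗ = mv⃗: LHS [L M T^-1], RHS [L M T^-1] ✓ — mass (scalar) times velocity (vector)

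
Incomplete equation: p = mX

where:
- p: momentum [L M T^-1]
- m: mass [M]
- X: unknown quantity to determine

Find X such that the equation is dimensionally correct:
X = v (velocity), dimensions [L T^-1]

p has dimensions [L M T^-1]; the rest of the RHS (m) has dimensions [M].
So X must have dimensions [L T^-1] — X = v (velocity).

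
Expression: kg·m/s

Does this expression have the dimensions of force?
No

The expression kg·m/s has dimensions [L M T^-1], but force has dimensions [L M T^-2].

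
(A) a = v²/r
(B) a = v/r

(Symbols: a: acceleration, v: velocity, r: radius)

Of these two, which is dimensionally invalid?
(B)

(A) a = v²/r: LHS [L T^-2], RHS [L T^-2] ✓
(B) a = v/r: LHS [L T^-2], RHS [T^-1] ✗

Expression (B) a = v/r is dimensionally incorrect.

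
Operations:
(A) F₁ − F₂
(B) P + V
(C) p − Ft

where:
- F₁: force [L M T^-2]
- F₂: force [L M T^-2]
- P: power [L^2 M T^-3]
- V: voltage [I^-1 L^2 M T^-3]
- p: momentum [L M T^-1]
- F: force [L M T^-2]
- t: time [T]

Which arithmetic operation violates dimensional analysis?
(B) P + V

(A) F₁ − F₂: F₁ [L M T^-2] and F₂ [L M T^-2] — same dimensions ✓
(B) P + V: P [L^2 M T^-3] and V [I^-1 L^2 M T^-3] — different dimensions cannot be added/subtracted ✗
(C) p − Ft: p [L M T^-1] and Ft [L M T^-1] — same dimensions ✓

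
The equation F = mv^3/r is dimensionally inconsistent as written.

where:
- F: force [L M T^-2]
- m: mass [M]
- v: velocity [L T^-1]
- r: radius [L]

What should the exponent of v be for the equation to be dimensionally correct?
The exponent of v should be 2: F = mv^2/r

The LHS F has dimensions [L M T^-2]; v has dimensions [L T^-1].
As written, the RHS mv^3/r (exponent 3 on v) has dimensions [L^2 M T^-3], which does not match.
With exponent 2, the RHS mv^2/r has dimensions [L M T^-2], matching the LHS.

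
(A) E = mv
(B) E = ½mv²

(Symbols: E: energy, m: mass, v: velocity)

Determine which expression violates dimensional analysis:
(A)

(A) E = mv: LHS [L^2 M T^-2], RHS [L M T^-1] ✗
(B) E = ½mv²: LHS [L^2 M T^-2], RHS [L^2 M T^-2] ✓

Expression (A) E = mv is dimensionally incorrect.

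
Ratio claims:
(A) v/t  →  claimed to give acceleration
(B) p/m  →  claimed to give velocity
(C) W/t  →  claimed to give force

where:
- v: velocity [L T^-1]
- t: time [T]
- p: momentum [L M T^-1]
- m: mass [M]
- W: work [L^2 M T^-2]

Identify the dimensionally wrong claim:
(C) W/t does not give force

(A) v/t: [L T^-2] = acceleration [L T^-2] ✓
(B) p/m: [L T^-1] = velocity [L T^-1] ✓
(C) W/t: [L^2 M T^-3] ≠ force [L M T^-2] ✗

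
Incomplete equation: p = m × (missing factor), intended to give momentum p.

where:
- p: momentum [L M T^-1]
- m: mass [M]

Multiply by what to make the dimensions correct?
v (velocity), dimensions [L T^-1]

p has dimensions [L M T^-1] and m has dimensions [M].
The missing factor must have dimensions [L M T^-1] / [M] = [L T^-1], i.e. velocity (v).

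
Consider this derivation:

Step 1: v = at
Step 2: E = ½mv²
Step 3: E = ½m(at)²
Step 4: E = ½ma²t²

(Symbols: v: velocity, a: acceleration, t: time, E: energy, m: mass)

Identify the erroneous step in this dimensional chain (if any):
No step introduces an error — all steps are dimensionally consistent.

Step 1: v = at → LHS [L T^-1], RHS [L T^-1] ✓
Step 2: E = ½mv² → LHS [L^2 M T^-2], RHS [L^2 M T^-2] ✓
Step 3: E = ½m(at)² → LHS [L^2 M T^-2], RHS [L^2 M T^-2] ✓
Step 4: E = ½ma²t² → LHS [L^2 M T^-2], RHS [L^2 M T^-2] ✓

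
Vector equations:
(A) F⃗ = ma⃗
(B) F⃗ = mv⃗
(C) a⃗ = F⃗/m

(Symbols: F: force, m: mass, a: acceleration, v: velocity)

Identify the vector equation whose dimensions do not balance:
(B) F⃗ = mv⃗

(A) F⃗ = ma⃗: LHS [L M T^-2], RHS [L M T^-2] ✓ — Force and acceleration are vectors, mass is a scalar
(B) F⃗ = mv⃗: LHS [L M T^-2], RHS [L M T^-1] ✗ — mass times velocity is momentum, not force; should be ma⃗
(C) a⃗ = F⃗/m: LHS [L T^-2], RHS [L T^-2] ✓ — force (vector) divided by mass (scalar)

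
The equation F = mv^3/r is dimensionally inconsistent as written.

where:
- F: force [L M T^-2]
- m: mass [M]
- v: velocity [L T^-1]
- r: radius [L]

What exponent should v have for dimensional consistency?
The exponent of v should be 2: F = mv^2/r

The LHS F has dimensions [L M T^-2]; v has dimensions [L T^-1].
As written, the RHS mv^3/r (exponent 3 on v) has dimensions [L^2 M T^-3], which does not match.
With exponent 2, the RHS mv^2/r has dimensions [L M T^-2], matching the LHS.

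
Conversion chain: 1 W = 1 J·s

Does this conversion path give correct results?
The chain is incorrect (it contains an error).

Incorrect: Watt is J/s, not J·s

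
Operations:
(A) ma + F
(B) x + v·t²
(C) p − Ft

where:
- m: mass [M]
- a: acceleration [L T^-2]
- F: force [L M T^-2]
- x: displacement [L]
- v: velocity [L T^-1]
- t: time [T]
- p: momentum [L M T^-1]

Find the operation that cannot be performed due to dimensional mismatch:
(B) x + v·t²

(A) ma + F: ma [L M T^-2] and F [L M T^-2] — same dimensions ✓
(B) x + v·t²: x [L] and v·t² [L T] — different dimensions cannot be added/subtracted ✗
(C) p − Ft: p [L M T^-1] and Ft [L M T^-1] — same dimensions ✓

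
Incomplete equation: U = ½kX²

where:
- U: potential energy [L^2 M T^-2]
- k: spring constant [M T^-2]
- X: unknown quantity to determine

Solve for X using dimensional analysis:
X = x (displacement), dimensions [L]

U has dimensions [L^2 M T^-2]; the rest of the RHS (½k) has dimensions [M T^-2].
So X² must have dimensions [L^2], i.e. X has dimensions [L] — X = x (displacement).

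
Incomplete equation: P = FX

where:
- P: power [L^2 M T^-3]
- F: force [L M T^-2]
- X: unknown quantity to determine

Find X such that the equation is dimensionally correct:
X = v (velocity), dimensions [L T^-1]

P has dimensions [L^2 M T^-3]; the rest of the RHS (F) has dimensions [L M T^-2].
So X must have dimensions [L T^-1] — X = v (velocity).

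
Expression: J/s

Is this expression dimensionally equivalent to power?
Yes

The expression J/s has dimensions [L^2 M T^-3], which is exactly power [L^2 M T^-3].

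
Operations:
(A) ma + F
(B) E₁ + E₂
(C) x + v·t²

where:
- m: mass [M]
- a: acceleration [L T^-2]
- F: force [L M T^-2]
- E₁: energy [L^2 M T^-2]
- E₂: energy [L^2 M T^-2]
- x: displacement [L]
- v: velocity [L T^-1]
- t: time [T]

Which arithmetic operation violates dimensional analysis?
(C) x + v·t²

(A) ma + F: ma [L M T^-2] and F [L M T^-2] — same dimensions ✓
(B) E₁ + E₂: E₁ [L^2 M T^-2] and E₂ [L^2 M T^-2] — same dimensions ✓
(C) x + v·t²: x [L] and v·t² [L T] — different dimensions cannot be added/subtracted ✗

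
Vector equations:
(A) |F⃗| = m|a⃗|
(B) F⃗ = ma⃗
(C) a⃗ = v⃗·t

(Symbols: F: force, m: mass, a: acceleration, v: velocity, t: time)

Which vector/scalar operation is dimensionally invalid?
(C) a⃗ = v⃗·t

(A) |F⃗| = m|a⃗|: LHS [L M T^-2], RHS [L M T^-2] ✓ — magnitudes of vectors are scalars
(B) F⃗ = ma⃗: LHS [L M T^-2], RHS [L M T^-2] ✓ — Force and acceleration are vectors, mass is a scalar
(C) a⃗ = v⃗·t: LHS [L T^-2], RHS [L] ✗ — acceleration is velocity per time; should be v⃗/t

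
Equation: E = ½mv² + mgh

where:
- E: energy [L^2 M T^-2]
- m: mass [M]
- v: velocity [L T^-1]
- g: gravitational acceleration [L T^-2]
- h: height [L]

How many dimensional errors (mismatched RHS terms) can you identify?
0

LHS E: [L^2 M T^-2]
- ½mv²: [L^2 M T^-2] ✓
- mgh: [L^2 M T^-2] ✓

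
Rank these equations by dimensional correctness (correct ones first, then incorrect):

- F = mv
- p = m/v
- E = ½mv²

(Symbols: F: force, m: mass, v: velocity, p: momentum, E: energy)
Dimensionally correct: E = ½mv²
Dimensionally incorrect: F = mv, p = m/v
Ordered (correct first, then incorrect): E = ½mv², F = mv, p = m/v

- F = mv: LHS [L M T^-2], RHS [L M T^-1] → incorrect ✗
- p = m/v: LHS [L M T^-1], RHS [L^-1 M T] → incorrect ✗
- E = ½mv²: LHS [L^2 M T^-2], RHS [L^2 M T^-2] → correct ✓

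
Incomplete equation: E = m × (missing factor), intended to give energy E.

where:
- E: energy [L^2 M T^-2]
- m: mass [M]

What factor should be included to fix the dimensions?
v² (velocity squared), dimensions [L^2 T^-2]

E has dimensions [L^2 M T^-2] and m has dimensions [M].
The missing factor must have dimensions [L^2 M T^-2] / [M] = [L^2 T^-2], i.e. velocity squared (v²).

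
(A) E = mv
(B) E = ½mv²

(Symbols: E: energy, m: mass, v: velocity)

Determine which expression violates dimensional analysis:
(A)

(A) E = mv: LHS [L^2 M T^-2], RHS [L M T^-1] ✗
(B) E = ½mv²: LHS [L^2 M T^-2], RHS [L^2 M T^-2] ✓

Expression (A) E = mv is dimensionally incorrect.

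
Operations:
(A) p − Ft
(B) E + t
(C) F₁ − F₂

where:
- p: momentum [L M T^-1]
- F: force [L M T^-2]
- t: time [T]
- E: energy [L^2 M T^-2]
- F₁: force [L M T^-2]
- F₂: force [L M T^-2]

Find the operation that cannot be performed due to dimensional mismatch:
(B) E + t

(A) p − Ft: p [L M T^-1] and Ft [L M T^-1] — same dimensions ✓
(B) E + t: E [L^2 M T^-2] and t [T] — different dimensions cannot be added/subtracted ✗
(C) F₁ − F₂: F₁ [L M T^-2] and F₂ [L M T^-2] — same dimensions ✓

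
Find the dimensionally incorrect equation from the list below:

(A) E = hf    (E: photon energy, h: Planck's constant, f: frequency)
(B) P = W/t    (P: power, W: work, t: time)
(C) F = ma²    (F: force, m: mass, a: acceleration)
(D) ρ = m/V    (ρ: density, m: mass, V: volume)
(C) F = ma²

The equation (C) F = ma² is dimensionally incorrect.

LHS (F): [L M T^-2]
RHS (ma²): [L^2 M T^-4] ✗

The dimensions do not match. The other three equations balance.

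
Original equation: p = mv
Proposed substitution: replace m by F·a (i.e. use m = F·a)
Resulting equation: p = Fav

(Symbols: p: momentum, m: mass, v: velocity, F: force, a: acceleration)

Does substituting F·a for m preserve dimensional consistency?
No

[m] = [M] and [F·a] = [L^2 M T^-4]. These differ, so the substitution replaces a quantity by one of different dimensions and the result p = Fav has LHS [L M T^-1] vs RHS [L^3 M T^-5] — inconsistent.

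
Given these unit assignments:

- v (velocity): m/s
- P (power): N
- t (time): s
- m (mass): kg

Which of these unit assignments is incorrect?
P

The variable P (power) should have units W, not N.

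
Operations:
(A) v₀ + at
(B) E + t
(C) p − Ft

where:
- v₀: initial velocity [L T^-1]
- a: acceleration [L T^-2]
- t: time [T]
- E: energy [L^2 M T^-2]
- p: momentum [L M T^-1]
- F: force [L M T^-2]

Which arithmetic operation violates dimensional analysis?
(B) E + t

(A) v₀ + at: v₀ [L T^-1] and at [L T^-1] — same dimensions ✓
(B) E + t: E [L^2 M T^-2] and t [T] — different dimensions cannot be added/subtracted ✗
(C) p − Ft: p [L M T^-1] and Ft [L M T^-1] — same dimensions ✓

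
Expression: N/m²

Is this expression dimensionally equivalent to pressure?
Yes

The expression N/m² has dimensions [L^-1 M T^-2], which is exactly pressure [L^-1 M T^-2].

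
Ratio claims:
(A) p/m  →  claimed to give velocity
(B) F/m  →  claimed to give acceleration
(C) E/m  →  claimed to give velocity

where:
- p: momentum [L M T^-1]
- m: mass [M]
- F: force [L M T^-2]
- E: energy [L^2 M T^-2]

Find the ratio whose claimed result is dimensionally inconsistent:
(C) E/m does not give velocity

(A) p/m: [L T^-1] = velocity [L T^-1] ✓
(B) F/m: [L T^-2] = acceleration [L T^-2] ✓
(C) E/m: [L^2 T^-2] ≠ velocity [L T^-1] ✗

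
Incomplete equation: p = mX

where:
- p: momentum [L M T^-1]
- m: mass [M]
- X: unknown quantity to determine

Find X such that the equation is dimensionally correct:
X = v (velocity), dimensions [L T^-1]

p has dimensions [L M T^-1]; the rest of the RHS (m) has dimensions [M].
So X must have dimensions [L T^-1] — X = v (velocity).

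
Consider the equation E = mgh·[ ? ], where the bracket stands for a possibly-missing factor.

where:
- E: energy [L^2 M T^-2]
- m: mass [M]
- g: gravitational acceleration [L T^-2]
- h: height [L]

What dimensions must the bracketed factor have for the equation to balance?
Nothing is missing — the bracketed factor must be dimensionless.

E has dimensions [L^2 M T^-2] and mgh already has dimensions [L^2 M T^-2], so E = mgh is dimensionally complete.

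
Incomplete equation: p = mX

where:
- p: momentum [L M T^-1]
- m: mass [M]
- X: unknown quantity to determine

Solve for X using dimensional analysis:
X = v (velocity), dimensions [L T^-1]

p has dimensions [L M T^-1]; the rest of the RHS (m) has dimensions [M].
So X must have dimensions [L T^-1] — X = v (velocity).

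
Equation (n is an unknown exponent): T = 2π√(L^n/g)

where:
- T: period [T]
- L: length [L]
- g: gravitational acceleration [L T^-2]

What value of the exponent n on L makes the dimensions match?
n = 1

T has dimensions [T]; L has dimensions [L].
With n = 1: 2π√(L^1/g) has dimensions [T], matching the LHS ✓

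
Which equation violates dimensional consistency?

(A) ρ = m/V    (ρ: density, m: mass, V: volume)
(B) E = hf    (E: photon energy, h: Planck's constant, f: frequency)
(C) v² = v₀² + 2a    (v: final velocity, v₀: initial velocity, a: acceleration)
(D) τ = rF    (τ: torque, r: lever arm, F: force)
(C) v² = v₀² + 2a

The equation (C) v² = v₀² + 2a is dimensionally incorrect.

LHS (v²): [L^2 T^-2]
RHS terms:
  - v₀²: [L^2 T^-2] ✓
  - 2a: [L T^-2] ✗ (does not match LHS)

The dimensions do not match. The other three equations balance.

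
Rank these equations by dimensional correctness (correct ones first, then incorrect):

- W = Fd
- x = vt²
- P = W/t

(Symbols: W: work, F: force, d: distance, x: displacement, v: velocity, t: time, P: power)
Dimensionally correct: W = Fd, P = W/t
Dimensionally incorrect: x = vt²
Ordered (correct first, then incorrect): W = Fd, P = W/t, x = vt²

- W = Fd: LHS [L^2 M T^-2], RHS [L^2 M T^-2] → correct ✓
- x = vt²: LHS [L], RHS [L T] → incorrect ✗
- P = W/t: LHS [L^2 M T^-3], RHS [L^2 M T^-3] → correct ✓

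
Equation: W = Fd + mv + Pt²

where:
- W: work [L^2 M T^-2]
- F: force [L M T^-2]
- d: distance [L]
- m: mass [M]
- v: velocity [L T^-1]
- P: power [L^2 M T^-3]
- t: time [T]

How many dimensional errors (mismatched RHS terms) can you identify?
2

LHS W: [L^2 M T^-2]
- Fd: [L^2 M T^-2] ✓
- mv: [L M T^-1] ✗
- Pt²: [L^2 M T^-1] ✗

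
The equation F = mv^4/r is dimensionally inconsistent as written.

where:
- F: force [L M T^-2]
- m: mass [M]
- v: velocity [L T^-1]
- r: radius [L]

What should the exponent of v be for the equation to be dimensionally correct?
The exponent of v should be 2: F = mv^2/r

The LHS F has dimensions [L M T^-2]; v has dimensions [L T^-1].
As written, the RHS mv^4/r (exponent 4 on v) has dimensions [L^3 M T^-4], which does not match.
With exponent 2, the RHS mv^2/r has dimensions [L M T^-2], matching the LHS.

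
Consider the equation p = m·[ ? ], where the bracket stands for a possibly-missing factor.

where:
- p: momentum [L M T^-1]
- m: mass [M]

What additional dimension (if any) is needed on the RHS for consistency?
[L T^-1] — velocity (e.g. v)

p has dimensions [L M T^-1]; m has dimensions [M].
The bracketed factor must supply [L M T^-1] / [M] = [L T^-1].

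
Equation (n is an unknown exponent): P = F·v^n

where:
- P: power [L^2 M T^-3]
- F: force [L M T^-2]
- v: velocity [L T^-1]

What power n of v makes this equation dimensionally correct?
n = 1

P has dimensions [L^2 M T^-3]; v has dimensions [L T^-1].
The rest of the RHS has dimensions [L M T^-2], so v^n must supply [L T^-1].
With n = 1: F·v^1 has dimensions [L^2 M T^-3], matching the LHS ✓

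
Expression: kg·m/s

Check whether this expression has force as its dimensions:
No

The expression kg·m/s has dimensions [L M T^-1], but force has dimensions [L M T^-2].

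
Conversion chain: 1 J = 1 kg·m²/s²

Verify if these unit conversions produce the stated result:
The chain is correct (no errors).

Correct: Joule is defined as kg·m²/s²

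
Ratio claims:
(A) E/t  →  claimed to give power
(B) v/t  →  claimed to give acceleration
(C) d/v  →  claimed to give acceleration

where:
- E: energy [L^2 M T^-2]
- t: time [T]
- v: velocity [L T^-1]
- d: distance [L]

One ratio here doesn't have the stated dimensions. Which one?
(C) d/v does not give acceleration

(A) E/t: [L^2 M T^-3] = power [L^2 M T^-3] ✓
(B) v/t: [L T^-2] = acceleration [L T^-2] ✓
(C) d/v: [T] ≠ acceleration [L T^-2] ✗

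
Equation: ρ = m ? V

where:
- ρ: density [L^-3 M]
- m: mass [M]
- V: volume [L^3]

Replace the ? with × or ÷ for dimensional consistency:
division (÷): ρ = m ÷ V

ρ [L^-3 M]; m [M]; V [L^3].
m × V → [L^3 M] ✗
m ÷ V → [L^-3 M] ✓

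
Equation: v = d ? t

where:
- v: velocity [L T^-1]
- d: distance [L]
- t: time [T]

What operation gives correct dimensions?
division (÷): v = d ÷ t

v [L T^-1]; d [L]; t [T].
d × t → [L T] ✗
d ÷ t → [L T^-1] ✓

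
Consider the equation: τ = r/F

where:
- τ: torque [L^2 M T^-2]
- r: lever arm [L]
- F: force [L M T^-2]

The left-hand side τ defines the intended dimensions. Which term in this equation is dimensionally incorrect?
The right-hand side term r/F

τ has dimensions [L^2 M T^-2], but r/F has dimensions [M^-1 T^2], so the term r/F is dimensionally wrong for τ.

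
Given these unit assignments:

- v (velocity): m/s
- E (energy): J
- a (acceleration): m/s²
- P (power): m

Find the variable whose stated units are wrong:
P

The variable P (power) should have units W, not m.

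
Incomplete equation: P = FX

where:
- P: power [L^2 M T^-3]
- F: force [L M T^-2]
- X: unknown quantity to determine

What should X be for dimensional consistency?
X = v (velocity), dimensions [L T^-1]

P has dimensions [L^2 M T^-3]; the rest of the RHS (F) has dimensions [L M T^-2].
So X must have dimensions [L T^-1] — X = v (velocity).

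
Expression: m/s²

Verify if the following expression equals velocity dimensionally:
No

The expression m/s² has dimensions [L T^-2], but velocity has dimensions [L T^-1].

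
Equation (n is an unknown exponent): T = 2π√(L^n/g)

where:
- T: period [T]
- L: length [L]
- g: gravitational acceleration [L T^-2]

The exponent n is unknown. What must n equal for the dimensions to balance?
n = 1

T has dimensions [T]; L has dimensions [L].
With n = 1: 2π√(L^1/g) has dimensions [T], matching the LHS ✓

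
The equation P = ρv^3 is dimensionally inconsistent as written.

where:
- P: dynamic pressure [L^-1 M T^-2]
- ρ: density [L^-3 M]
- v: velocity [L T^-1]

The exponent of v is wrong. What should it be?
The exponent of v should be 2: P = ρv^2

The LHS P has dimensions [L^-1 M T^-2]; v has dimensions [L T^-1].
As written, the RHS ρv^3 (exponent 3 on v) has dimensions [M T^-3], which does not match.
With exponent 2, the RHS ρv^2 has dimensions [L^-1 M T^-2], matching the LHS.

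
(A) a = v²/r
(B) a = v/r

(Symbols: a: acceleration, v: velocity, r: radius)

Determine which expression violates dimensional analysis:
(B)

(A) a = v²/r: LHS [L T^-2], RHS [L T^-2] ✓
(B) a = v/r: LHS [L T^-2], RHS [T^-1] ✗

Expression (B) a = v/r is dimensionally incorrect.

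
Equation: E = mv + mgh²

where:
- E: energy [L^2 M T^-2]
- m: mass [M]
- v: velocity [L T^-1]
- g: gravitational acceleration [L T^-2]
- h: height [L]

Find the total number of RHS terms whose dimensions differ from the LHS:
2

LHS E: [L^2 M T^-2]
- mv: [L M T^-1] ✗
- mgh²: [L^3 M T^-2] ✗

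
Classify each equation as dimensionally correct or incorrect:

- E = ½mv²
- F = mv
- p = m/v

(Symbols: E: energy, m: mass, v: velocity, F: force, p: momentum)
Dimensionally correct: E = ½mv²
Dimensionally incorrect: F = mv, p = m/v
Ordered (correct first, then incorrect): E = ½mv², F = mv, p = m/v

- E = ½mv²: LHS [L^2 M T^-2], RHS [L^2 M T^-2] → correct ✓
- F = mv: LHS [L M T^-2], RHS [L M T^-1] → incorrect ✗
- p = m/v: LHS [L M T^-1], RHS [L^-1 M T] → incorrect ✗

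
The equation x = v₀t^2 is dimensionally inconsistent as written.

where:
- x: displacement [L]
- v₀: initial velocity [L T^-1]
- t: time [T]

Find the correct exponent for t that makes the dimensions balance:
The exponent of t should be 1: x = v₀t

The LHS x has dimensions [L]; t has dimensions [T].
As written, the RHS v₀t^2 (exponent 2 on t) has dimensions [L T], which does not match.
With exponent 1, the RHS v₀t has dimensions [L], matching the LHS.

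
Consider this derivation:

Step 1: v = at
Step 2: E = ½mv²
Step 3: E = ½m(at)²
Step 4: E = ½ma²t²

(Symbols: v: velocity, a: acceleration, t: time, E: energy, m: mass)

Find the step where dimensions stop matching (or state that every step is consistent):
No step introduces an error — all steps are dimensionally consistent.

Step 1: v = at → LHS [L T^-1], RHS [L T^-1] ✓
Step 2: E = ½mv² → LHS [L^2 M T^-2], RHS [L^2 M T^-2] ✓
Step 3: E = ½m(at)² → LHS [L^2 M T^-2], RHS [L^2 M T^-2] ✓
Step 4: E = ½ma²t² → LHS [L^2 M T^-2], RHS [L^2 M T^-2] ✓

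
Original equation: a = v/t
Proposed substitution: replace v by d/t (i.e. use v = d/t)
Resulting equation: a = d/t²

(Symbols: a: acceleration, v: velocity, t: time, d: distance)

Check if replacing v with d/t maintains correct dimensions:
Yes

[v] = [L T^-1] and [d/t] = [L T^-1]. These match, so the substitution replaces a quantity by one of the same dimensions and the result a = d/t² has LHS [L T^-2] vs RHS [L T^-2] — still consistent.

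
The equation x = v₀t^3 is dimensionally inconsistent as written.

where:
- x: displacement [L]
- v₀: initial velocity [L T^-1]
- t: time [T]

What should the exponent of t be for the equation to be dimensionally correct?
The exponent of t should be 1: x = v₀t

The LHS x has dimensions [L]; t has dimensions [T].
As written, the RHS v₀t^3 (exponent 3 on t) has dimensions [L T^2], which does not match.
With exponent 1, the RHS v₀t has dimensions [L], matching the LHS.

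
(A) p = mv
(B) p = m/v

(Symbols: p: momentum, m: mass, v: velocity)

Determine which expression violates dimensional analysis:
(B)

(A) p = mv: LHS [L M T^-1], RHS [L M T^-1] ✓
(B) p = m/v: LHS [L M T^-1], RHS [L^-1 M T] ✗

Expression (B) p = m/v is dimensionally incorrect.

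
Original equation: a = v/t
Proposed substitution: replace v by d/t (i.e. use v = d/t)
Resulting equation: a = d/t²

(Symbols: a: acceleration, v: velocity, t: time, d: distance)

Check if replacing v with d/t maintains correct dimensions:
Yes

[v] = [L T^-1] and [d/t] = [L T^-1]. These match, so the substitution replaces a quantity by one of the same dimensions and the result a = d/t² has LHS [L T^-2] vs RHS [L T^-2] — still consistent.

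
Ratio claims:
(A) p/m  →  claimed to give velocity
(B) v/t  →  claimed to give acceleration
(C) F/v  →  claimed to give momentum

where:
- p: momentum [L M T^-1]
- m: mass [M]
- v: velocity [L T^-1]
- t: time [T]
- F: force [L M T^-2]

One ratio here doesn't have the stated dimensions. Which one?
(C) F/v does not give momentum

(A) p/m: [L T^-1] = velocity [L T^-1] ✓
(B) v/t: [L T^-2] = acceleration [L T^-2] ✓
(C) F/v: [M T^-1] ≠ momentum [L M T^-1] ✗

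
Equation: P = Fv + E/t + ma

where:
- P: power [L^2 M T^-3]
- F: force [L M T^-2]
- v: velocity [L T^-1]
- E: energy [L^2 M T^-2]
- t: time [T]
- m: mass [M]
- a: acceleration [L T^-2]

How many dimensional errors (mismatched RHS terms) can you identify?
1

LHS P: [L^2 M T^-3]
- Fv: [L^2 M T^-3] ✓
- E/t: [L^2 M T^-3] ✓
- ma: [L M T^-2] ✗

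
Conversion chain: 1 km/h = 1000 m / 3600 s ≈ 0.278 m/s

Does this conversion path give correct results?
The chain is correct (no errors).

Correct: 1 km = 1000 m, 1 h = 3600 s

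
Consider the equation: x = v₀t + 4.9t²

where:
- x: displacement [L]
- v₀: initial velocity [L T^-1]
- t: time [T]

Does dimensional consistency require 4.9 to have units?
Yes

x has dimensions [L], while t² alone has dimensions [T^2]. For the equation to balance, the factor 4.9 must carry dimensions [L T^-2] — it is a dimensional constant (a numerical value of a physical quantity with its units suppressed), not a pure number.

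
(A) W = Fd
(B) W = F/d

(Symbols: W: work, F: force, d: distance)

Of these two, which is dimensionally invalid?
(B)

(A) W = Fd: LHS [L^2 M T^-2], RHS [L^2 M T^-2] ✓
(B) W = F/d: LHS [L^2 M T^-2], RHS [M T^-2] ✗

Expression (B) W = F/d is dimensionally incorrect.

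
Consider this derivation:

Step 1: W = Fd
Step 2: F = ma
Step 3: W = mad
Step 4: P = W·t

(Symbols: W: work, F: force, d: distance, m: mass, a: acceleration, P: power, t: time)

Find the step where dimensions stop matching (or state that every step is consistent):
Step 4

Step 1: W = Fd → LHS [L^2 M T^-2], RHS [L^2 M T^-2] ✓
Step 2: F = ma → LHS [L M T^-2], RHS [L M T^-2] ✓
Step 3: W = mad → LHS [L^2 M T^-2], RHS [L^2 M T^-2] ✓
Step 4: P = W·t → LHS [L^2 M T^-3], RHS [L^2 M T^-1] ✗

The first dimensional inconsistency appears in step 4: P = W·t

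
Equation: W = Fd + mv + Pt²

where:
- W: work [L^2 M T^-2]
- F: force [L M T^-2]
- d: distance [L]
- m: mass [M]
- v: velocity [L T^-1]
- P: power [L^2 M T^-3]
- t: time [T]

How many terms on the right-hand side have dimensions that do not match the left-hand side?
2

LHS W: [L^2 M T^-2]
- Fd: [L^2 M T^-2] ✓
- mv: [L M T^-1] ✗
- Pt²: [L^2 M T^-1] ✗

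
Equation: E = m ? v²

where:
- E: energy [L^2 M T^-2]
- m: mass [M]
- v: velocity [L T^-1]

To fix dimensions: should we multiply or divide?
multiplication (×): E = m × v²

E [L^2 M T^-2]; m [M]; v² [L^2 T^-2].
m × v² → [L^2 M T^-2] ✓
m ÷ v² → [L^-2 M T^2] ✗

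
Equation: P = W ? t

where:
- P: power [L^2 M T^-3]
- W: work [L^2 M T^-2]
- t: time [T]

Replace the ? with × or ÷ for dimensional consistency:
division (÷): P = W ÷ t

P [L^2 M T^-3]; W [L^2 M T^-2]; t [T].
W × t → [L^2 M T^-1] ✗
W ÷ t → [L^2 M T^-3] ✓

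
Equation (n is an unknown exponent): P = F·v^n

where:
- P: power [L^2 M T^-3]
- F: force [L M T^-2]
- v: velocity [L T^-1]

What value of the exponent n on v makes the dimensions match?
n = 1

P has dimensions [L^2 M T^-3]; v has dimensions [L T^-1].
The rest of the RHS has dimensions [L M T^-2], so v^n must supply [L T^-1].
With n = 1: F·v^1 has dimensions [L^2 M T^-3], matching the LHS ✓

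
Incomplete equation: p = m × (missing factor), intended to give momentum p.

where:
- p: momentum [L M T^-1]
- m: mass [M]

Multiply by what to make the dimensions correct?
v (velocity), dimensions [L T^-1]

p has dimensions [L M T^-1] and m has dimensions [M].
The missing factor must have dimensions [L M T^-1] / [M] = [L T^-1], i.e. velocity (v).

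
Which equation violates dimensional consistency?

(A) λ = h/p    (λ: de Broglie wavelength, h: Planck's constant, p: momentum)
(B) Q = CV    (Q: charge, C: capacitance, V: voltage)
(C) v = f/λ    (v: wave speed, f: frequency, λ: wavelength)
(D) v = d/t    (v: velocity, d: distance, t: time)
(C) v = f/λ

The equation (C) v = f/λ is dimensionally incorrect.

LHS (v): [L T^-1]
RHS (f/λ): [L^-1 T^-1] ✗

The dimensions do not match. The other three equations balance.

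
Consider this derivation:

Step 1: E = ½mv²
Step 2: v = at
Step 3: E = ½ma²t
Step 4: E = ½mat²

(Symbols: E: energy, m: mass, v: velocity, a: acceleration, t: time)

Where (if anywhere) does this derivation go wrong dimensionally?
Step 3

Step 1: E = ½mv² → LHS [L^2 M T^-2], RHS [L^2 M T^-2] ✓
Step 2: v = at → LHS [L T^-1], RHS [L T^-1] ✓
Step 3: E = ½ma²t → LHS [L^2 M T^-2], RHS [L^2 M T^-3] ✗

The first dimensional inconsistency appears in step 3: E = ½ma²t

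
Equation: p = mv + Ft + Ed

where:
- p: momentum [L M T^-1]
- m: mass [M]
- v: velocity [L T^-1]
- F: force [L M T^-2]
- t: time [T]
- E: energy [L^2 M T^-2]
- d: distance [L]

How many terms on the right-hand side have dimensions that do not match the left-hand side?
1

LHS p: [L M T^-1]
- mv: [L M T^-1] ✓
- Ft: [L M T^-1] ✓
- Ed: [L^3 M T^-2] ✗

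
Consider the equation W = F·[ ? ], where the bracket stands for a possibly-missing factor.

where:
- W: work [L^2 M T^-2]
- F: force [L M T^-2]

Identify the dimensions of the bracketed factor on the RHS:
[L] — length (e.g. a distance d)

W has dimensions [L^2 M T^-2]; F has dimensions [L M T^-2].
The bracketed factor must supply [L^2 M T^-2] / [L M T^-2] = [L].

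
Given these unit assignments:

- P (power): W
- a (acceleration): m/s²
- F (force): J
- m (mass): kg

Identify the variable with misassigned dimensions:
F

The variable F (force) should have units N, not J.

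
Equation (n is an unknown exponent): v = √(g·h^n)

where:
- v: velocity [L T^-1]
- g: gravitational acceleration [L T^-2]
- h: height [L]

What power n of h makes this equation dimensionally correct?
n = 1

v has dimensions [L T^-1]; h has dimensions [L].
With n = 1: √(g·h^1) has dimensions [L T^-1], matching the LHS ✓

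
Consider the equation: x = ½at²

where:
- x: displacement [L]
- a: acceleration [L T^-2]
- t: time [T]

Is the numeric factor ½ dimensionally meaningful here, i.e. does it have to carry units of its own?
No

x has dimensions [L] and at² already has dimensions [L], so the equation balances without ½ contributing any dimensions. ½ is a pure (dimensionless) number; changing or removing it would not affect dimensional consistency.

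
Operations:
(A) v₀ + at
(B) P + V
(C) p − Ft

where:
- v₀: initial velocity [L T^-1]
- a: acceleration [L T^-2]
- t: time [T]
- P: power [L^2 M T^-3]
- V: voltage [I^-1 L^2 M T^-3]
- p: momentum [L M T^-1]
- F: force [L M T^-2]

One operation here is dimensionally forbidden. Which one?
(B) P + V

(A) v₀ + at: v₀ [L T^-1] and at [L T^-1] — same dimensions ✓
(B) P + V: P [L^2 M T^-3] and V [I^-1 L^2 M T^-3] — different dimensions cannot be added/subtracted ✗
(C) p − Ft: p [L M T^-1] and Ft [L M T^-1] — same dimensions ✓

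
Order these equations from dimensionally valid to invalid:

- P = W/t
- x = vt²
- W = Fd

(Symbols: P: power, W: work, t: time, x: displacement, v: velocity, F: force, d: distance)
Dimensionally correct: P = W/t, W = Fd
Dimensionally incorrect: x = vt²
Ordered (correct first, then incorrect): P = W/t, W = Fd, x = vt²

- P = W/t: LHS [L^2 M T^-3], RHS [L^2 M T^-3] → correct ✓
- x = vt²: LHS [L], RHS [L T] → incorrect ✗
- W = Fd: LHS [L^2 M T^-2], RHS [L^2 M T^-2] → correct ✓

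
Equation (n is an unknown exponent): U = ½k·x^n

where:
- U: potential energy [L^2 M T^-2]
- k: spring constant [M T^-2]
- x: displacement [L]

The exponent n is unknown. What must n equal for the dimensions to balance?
n = 2

U has dimensions [L^2 M T^-2]; x has dimensions [L].
The rest of the RHS has dimensions [M T^-2], so x^n must supply [L^2].
With n = 2: ½k·x^2 has dimensions [L^2 M T^-2], matching the LHS ✓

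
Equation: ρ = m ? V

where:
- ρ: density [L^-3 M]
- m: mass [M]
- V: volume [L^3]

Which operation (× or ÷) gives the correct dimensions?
division (÷): ρ = m ÷ V

ρ [L^-3 M]; m [M]; V [L^3].
m × V → [L^3 M] ✗
m ÷ V → [L^-3 M] ✓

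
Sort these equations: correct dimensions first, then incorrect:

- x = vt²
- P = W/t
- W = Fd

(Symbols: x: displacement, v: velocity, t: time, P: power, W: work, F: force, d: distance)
Dimensionally correct: P = W/t, W = Fd
Dimensionally incorrect: x = vt²
Ordered (correct first, then incorrect): P = W/t, W = Fd, x = vt²

- x = vt²: LHS [L], RHS [L T] → incorrect ✗
- P = W/t: LHS [L^2 M T^-3], RHS [L^2 M T^-3] → correct ✓
- W = Fd: LHS [L^2 M T^-2], RHS [L^2 M T^-2] → correct ✓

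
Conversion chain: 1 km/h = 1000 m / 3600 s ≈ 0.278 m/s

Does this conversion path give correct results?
The chain is correct (no errors).

Correct: 1 km = 1000 m, 1 h = 3600 s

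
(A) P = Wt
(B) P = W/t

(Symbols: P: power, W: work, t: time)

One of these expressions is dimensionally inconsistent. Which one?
(A)

(A) P = Wt: LHS [L^2 M T^-3], RHS [L^2 M T^-1] ✗
(B) P = W/t: LHS [L^2 M T^-3], RHS [L^2 M T^-3] ✓

Expression (A) P = Wt is dimensionally incorrect.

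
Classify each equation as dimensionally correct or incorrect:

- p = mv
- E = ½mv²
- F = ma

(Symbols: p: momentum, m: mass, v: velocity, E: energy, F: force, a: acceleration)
Dimensionally correct: p = mv, E = ½mv², F = ma
Dimensionally incorrect: none
Ordered (correct first, then incorrect): p = mv, E = ½mv², F = ma

- p = mv: LHS [L M T^-1], RHS [L M T^-1] → correct ✓
- E = ½mv²: LHS [L^2 M T^-2], RHS [L^2 M T^-2] → correct ✓
- F = ma: LHS [L M T^-2], RHS [L M T^-2] → correct ✓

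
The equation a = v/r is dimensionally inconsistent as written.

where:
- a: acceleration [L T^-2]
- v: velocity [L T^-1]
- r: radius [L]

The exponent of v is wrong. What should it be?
The exponent of v should be 2: a = v^2/r

The LHS a has dimensions [L T^-2]; v has dimensions [L T^-1].
As written, the RHS v/r (exponent 1 on v) has dimensions [T^-1], which does not match.
With exponent 2, the RHS v^2/r has dimensions [L T^-2], matching the LHS.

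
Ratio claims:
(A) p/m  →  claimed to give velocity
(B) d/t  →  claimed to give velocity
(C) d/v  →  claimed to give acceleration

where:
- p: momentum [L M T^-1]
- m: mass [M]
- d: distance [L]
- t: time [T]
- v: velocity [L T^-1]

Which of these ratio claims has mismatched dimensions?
(C) d/v does not give acceleration

(A) p/m: [L T^-1] = velocity [L T^-1] ✓
(B) d/t: [L T^-1] = velocity [L T^-1] ✓
(C) d/v: [T] ≠ acceleration [L T^-2] ✗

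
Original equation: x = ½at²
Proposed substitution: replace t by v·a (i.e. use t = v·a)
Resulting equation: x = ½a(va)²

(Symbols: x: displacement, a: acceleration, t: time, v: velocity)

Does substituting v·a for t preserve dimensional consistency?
No

[t] = [T] and [v·a] = [L^2 T^-3]. These differ, so the substitution replaces a quantity by one of different dimensions and the result x = ½a(va)² has LHS [L] vs RHS [L^5 T^-8] — inconsistent.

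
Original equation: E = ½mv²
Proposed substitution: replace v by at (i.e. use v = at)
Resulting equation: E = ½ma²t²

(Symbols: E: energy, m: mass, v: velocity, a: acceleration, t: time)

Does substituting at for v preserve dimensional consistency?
Yes

[v] = [L T^-1] and [at] = [L T^-1]. These match, so the substitution replaces a quantity by one of the same dimensions and the result E = ½ma²t² has LHS [L^2 M T^-2] vs RHS [L^2 M T^-2] — still consistent.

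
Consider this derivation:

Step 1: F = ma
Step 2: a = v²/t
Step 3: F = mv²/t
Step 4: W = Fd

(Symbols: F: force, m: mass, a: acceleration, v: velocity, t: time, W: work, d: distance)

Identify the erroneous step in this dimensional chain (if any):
Step 2

Step 1: F = ma → LHS [L M T^-2], RHS [L M T^-2] ✓
Step 2: a = v²/t → LHS [L T^-2], RHS [L^2 T^-3] ✗

The first dimensional inconsistency appears in step 2: a = v²/t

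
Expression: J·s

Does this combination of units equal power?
No

The expression J·s has dimensions [L^2 M T^-1], but power has dimensions [L^2 M T^-3].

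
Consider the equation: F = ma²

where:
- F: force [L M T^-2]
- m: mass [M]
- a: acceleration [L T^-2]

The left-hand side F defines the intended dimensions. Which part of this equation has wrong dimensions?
The right-hand side term ma²

F has dimensions [L M T^-2], but ma² has dimensions [L^2 M T^-4], so the term ma² is dimensionally wrong for F.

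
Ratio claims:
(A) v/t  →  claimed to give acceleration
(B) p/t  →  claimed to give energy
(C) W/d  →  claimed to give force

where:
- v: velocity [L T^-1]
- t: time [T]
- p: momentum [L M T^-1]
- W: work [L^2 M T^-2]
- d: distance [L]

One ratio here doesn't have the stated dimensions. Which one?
(B) p/t does not give energy

(A) v/t: [L T^-2] = acceleration [L T^-2] ✓
(B) p/t: [L M T^-2] ≠ energy [L^2 M T^-2] ✗
(C) W/d: [L M T^-2] = force [L M T^-2] ✓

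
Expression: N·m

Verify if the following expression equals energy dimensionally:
Yes

The expression N·m has dimensions [L^2 M T^-2], which is exactly energy [L^2 M T^-2].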